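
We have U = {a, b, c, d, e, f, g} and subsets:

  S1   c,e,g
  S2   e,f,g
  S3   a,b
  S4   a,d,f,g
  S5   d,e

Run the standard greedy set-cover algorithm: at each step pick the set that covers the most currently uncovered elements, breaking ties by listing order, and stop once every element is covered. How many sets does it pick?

3

Pick 1: S4 covers 4 new elements (a, d, f, g).
Pick 2: S1 covers 2 new elements (c, e).
Pick 3: S3 covers 1 new elements (b).
Greedy uses 3 sets.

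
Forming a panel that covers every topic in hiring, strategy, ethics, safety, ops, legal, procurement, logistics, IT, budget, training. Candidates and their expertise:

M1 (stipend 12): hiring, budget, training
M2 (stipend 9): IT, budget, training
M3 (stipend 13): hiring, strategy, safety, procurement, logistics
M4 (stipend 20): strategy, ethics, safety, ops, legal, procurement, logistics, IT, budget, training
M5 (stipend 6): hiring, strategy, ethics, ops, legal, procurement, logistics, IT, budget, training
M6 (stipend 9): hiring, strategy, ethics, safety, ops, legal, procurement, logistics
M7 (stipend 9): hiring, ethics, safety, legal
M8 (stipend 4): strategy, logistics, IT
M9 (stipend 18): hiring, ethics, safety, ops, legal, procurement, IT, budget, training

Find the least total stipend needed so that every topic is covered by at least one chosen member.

M5, M6 cover every topic at stipend 6 + 9 = 15.
Any cover uses at least 2 members; among all covering selections none totals below 15.

15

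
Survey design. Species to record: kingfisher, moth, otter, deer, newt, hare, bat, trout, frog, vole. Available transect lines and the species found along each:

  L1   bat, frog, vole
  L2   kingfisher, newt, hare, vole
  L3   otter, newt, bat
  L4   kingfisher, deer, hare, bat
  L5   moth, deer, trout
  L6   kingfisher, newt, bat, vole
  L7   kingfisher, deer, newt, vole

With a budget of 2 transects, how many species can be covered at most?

7

Choosing L2, L5 covers {kingfisher, moth, deer, newt, hare, trout, vole} — 7 species.
No choice of 2 transects does better; here otter, bat, frog are left uncovered.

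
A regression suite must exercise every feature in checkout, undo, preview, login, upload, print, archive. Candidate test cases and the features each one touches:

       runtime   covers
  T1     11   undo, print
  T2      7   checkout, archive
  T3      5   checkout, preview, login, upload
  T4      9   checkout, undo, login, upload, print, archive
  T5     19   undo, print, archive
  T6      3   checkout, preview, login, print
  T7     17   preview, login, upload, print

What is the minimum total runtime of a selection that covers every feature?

T4, T6 cover every feature at runtime 9 + 3 = 12.
Any cover uses at least 2 test cases; among all covering selections none totals below 12.

12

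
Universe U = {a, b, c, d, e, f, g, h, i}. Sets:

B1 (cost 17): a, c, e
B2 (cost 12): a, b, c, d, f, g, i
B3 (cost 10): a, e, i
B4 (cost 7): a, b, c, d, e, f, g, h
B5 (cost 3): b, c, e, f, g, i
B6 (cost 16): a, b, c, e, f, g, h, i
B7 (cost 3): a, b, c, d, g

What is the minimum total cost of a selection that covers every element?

10

B4, B5 cover every element at cost 7 + 3 = 10.
Any cover uses at least 2 sets; among all covering selections none totals below 10.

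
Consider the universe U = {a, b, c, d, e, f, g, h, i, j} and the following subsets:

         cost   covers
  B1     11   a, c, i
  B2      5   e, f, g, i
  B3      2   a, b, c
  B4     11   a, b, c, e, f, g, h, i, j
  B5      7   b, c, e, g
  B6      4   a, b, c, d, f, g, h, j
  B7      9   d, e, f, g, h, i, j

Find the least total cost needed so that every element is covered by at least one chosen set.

B2, B6 cover every element at cost 5 + 4 = 9.
Any cover uses at least 2 sets; among all covering selections none totals below 9.

9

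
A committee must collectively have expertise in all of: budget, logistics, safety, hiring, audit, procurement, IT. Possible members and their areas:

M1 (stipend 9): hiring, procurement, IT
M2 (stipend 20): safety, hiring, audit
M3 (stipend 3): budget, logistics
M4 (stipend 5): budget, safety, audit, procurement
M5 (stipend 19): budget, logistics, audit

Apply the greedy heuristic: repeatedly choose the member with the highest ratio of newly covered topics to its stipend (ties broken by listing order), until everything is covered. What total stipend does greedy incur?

17

Pick 1: M4 adds 4 new (budget, safety, audit, procurement) at stipend 5 (ratio 4/5).
Pick 2: M3 adds 1 new (logistics) at stipend 3 (ratio 1/3).
Pick 3: M1 adds 2 new (hiring, IT) at stipend 9 (ratio 2/9).
Greedy total stipend: 5 + 3 + 9 = 17.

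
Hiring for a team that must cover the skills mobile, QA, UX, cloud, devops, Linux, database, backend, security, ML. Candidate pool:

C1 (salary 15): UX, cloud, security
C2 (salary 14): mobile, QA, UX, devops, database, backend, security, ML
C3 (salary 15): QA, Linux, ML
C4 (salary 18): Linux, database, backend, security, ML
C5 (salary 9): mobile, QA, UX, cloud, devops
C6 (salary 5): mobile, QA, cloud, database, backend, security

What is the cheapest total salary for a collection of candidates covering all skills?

27

C4, C5 cover every skill at salary 18 + 9 = 27.
Any cover uses at least 2 candidates; among all covering selections none totals below 27.
Greedy by coverage-per-salary would pick C6, C5, C3 for 29 — worse than the optimum 27.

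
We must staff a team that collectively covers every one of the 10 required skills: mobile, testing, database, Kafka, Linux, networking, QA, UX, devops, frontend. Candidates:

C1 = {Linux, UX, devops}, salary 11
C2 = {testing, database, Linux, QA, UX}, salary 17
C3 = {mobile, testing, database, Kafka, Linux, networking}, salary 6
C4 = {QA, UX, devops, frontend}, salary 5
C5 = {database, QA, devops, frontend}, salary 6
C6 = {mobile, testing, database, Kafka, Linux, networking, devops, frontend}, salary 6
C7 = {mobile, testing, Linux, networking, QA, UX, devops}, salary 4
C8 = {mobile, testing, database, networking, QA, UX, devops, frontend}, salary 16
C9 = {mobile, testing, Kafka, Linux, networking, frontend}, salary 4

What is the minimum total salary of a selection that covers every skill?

10

C6, C7 cover every skill at salary 6 + 4 = 10.
Any cover uses at least 2 candidates; among all covering selections none totals below 10.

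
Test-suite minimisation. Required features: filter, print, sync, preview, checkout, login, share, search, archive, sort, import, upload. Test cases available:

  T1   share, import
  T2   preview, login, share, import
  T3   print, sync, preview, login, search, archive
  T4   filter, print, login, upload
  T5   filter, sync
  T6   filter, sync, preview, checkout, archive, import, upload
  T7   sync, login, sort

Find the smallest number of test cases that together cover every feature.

4

T1, T3, T6, T7 together cover {filter, print, sync, preview, checkout, login, share, search, archive, sort, import, upload} — every feature.
No 3 of the 7 test cases cover everything (all 35 triples fall short), so 4 is minimum.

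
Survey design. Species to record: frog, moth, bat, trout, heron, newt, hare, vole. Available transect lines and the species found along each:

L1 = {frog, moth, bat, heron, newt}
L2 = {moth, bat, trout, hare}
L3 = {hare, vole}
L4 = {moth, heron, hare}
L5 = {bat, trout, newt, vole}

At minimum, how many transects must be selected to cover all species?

L1, L2, L3 together cover {frog, moth, bat, trout, heron, newt, hare, vole} — every species.
No 2 of the 5 transects cover everything (all 10 pairs fall short), so 3 is minimum.

3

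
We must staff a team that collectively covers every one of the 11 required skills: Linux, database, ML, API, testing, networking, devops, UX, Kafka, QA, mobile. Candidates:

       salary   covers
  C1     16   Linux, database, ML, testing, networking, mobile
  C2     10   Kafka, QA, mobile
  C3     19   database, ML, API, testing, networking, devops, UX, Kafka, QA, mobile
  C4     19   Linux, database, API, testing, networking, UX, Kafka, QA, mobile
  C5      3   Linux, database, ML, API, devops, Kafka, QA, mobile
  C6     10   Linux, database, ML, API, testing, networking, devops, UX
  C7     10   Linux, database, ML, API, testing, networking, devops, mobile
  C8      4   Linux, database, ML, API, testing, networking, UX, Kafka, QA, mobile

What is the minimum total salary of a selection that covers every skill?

7

C5, C8 cover every skill at salary 3 + 4 = 7.
Any cover uses at least 2 candidates; among all covering selections none totals below 7.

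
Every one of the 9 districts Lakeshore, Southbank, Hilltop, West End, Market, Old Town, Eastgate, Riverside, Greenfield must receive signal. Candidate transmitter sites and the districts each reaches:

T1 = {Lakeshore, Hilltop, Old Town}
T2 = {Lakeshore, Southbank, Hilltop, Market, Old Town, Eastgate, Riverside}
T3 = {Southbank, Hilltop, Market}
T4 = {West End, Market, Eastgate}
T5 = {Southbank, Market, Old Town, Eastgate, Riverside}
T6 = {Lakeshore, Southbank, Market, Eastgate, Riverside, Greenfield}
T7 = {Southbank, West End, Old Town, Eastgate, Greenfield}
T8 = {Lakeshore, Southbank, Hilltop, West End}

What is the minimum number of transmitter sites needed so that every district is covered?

2

T2, T7 together cover {Lakeshore, Southbank, Hilltop, West End, Market, Old Town, Eastgate, Riverside, Greenfield} — every district.
No single transmitter site contains all 9 districts, so 2 is optimal.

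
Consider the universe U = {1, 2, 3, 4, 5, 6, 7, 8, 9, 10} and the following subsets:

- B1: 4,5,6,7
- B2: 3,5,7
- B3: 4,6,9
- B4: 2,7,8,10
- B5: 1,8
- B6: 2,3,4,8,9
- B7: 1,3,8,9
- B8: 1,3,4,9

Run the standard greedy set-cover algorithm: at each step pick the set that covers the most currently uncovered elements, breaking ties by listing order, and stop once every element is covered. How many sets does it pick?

4

Pick 1: B6 covers 5 new elements (2, 3, 4, 8, 9).
Pick 2: B1 covers 3 new elements (5, 6, 7).
Pick 3: B4 covers 1 new elements (10).
Pick 4: B5 covers 1 new elements (1).
Greedy uses 4 sets. (The true minimum is 3.)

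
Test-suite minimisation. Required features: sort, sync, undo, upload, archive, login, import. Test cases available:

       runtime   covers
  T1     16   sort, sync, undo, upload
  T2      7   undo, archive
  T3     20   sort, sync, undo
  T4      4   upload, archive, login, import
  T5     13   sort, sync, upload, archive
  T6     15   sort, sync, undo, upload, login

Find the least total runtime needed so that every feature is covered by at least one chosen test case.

T4, T6 cover every feature at runtime 4 + 15 = 19.
Any cover uses at least 2 test cases; among all covering selections none totals below 19.

19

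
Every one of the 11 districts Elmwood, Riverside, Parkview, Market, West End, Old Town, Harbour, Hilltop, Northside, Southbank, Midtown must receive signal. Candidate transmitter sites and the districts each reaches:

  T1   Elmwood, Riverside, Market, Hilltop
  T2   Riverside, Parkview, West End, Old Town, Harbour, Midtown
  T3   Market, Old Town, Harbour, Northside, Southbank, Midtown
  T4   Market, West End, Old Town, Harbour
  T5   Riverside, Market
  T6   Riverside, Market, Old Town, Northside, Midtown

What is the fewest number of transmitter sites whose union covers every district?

3

T1, T2, T3 together cover {Elmwood, Riverside, Parkview, Market, West End, Old Town, Harbour, Hilltop, Northside, Southbank, Midtown} — every district.
No 2 of the 6 transmitter sites cover everything (all 15 pairs fall short), so 3 is minimum.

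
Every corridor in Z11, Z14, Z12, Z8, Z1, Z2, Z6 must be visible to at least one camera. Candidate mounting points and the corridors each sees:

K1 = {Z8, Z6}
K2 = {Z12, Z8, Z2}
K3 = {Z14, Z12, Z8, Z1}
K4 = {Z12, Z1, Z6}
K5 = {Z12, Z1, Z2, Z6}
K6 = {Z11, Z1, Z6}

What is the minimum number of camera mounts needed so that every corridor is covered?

K2, K3, K6 together cover {Z11, Z14, Z12, Z8, Z1, Z2, Z6} — every corridor.
No 2 of the 6 camera mounts cover everything (all 15 pairs fall short), so 3 is minimum.

3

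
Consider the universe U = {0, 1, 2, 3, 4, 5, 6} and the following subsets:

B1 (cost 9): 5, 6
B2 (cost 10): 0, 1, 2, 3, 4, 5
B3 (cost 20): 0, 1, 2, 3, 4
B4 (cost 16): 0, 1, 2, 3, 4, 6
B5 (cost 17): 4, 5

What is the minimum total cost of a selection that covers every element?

19

B1, B2 cover every element at cost 9 + 10 = 19.
Any cover uses at least 2 sets; among all covering selections none totals below 19.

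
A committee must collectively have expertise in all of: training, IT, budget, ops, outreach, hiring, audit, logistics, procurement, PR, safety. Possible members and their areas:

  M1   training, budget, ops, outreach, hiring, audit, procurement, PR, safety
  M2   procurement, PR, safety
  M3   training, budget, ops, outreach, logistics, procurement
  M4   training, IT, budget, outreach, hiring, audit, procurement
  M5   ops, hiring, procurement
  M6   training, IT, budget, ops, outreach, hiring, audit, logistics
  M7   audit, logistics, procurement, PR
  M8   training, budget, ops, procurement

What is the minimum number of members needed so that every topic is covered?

2

M1, M6 together cover {training, IT, budget, ops, outreach, hiring, audit, logistics, procurement, PR, safety} — every topic.
No single member contains all 11 topics, so 2 is optimal.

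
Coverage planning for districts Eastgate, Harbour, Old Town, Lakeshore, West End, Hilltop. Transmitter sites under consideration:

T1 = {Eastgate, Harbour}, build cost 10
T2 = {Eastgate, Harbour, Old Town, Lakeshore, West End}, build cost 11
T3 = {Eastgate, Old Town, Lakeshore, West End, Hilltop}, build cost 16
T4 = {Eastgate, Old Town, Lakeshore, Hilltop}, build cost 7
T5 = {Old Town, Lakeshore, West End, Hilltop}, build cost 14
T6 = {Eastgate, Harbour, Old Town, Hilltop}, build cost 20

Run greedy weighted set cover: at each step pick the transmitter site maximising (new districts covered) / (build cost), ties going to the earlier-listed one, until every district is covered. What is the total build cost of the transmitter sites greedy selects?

Pick 1: T4 adds 4 new (Eastgate, Old Town, Lakeshore, Hilltop) at build cost 7 (ratio 4/7).
Pick 2: T2 adds 2 new (Harbour, West End) at build cost 11 (ratio 2/11).
Greedy total build cost: 7 + 11 = 18.

18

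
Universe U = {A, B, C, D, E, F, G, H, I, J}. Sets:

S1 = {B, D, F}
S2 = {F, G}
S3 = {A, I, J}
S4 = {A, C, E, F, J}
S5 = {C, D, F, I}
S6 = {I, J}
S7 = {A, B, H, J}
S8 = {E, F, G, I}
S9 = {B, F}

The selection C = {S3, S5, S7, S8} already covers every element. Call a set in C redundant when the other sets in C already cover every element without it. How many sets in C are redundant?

Drop S3: the rest still cover every element — redundant.
Drop S5: C, D uncovered — not redundant.
Drop S7: B, H uncovered — not redundant.
Drop S8: E, G uncovered — not redundant.
1 redundant: S3.

1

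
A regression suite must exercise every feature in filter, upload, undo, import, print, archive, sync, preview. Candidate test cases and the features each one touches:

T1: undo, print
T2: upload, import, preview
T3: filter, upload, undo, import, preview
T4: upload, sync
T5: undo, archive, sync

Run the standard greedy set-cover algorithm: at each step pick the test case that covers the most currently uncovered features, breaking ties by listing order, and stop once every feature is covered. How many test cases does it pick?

3

Pick 1: T3 covers 5 new features (filter, upload, undo, import, preview).
Pick 2: T5 covers 2 new features (archive, sync).
Pick 3: T1 covers 1 new features (print).
Greedy uses 3 test cases.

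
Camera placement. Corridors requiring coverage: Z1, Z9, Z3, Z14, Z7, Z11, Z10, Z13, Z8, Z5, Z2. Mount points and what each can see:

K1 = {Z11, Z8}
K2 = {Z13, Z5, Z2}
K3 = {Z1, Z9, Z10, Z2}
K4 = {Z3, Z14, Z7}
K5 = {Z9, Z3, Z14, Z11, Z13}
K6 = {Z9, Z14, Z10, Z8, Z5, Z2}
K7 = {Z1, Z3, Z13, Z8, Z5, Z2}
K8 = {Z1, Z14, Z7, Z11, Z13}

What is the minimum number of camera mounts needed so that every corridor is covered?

K3, K7, K8 together cover {Z1, Z9, Z3, Z14, Z7, Z11, Z10, Z13, Z8, Z5, Z2} — every corridor.
No 2 of the 8 camera mounts cover everything (all 28 pairs fall short), so 3 is minimum.

3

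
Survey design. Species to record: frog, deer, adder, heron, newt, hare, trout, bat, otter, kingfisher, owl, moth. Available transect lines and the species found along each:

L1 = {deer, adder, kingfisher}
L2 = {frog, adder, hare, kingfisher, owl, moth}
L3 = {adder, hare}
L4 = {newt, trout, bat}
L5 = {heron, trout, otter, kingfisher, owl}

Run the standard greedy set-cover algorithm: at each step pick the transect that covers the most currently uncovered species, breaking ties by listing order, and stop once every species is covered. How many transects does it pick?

4

Pick 1: L2 covers 6 new species (frog, adder, hare, kingfisher, owl, moth).
Pick 2: L4 covers 3 new species (newt, trout, bat).
Pick 3: L5 covers 2 new species (heron, otter).
Pick 4: L1 covers 1 new species (deer).
Greedy uses 4 transects.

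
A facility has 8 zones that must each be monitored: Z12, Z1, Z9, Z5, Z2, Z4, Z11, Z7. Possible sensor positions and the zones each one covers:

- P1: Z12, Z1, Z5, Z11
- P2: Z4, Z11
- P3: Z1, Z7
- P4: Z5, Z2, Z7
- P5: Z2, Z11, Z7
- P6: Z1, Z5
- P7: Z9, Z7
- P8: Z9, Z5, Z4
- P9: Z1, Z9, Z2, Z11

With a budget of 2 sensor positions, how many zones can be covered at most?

Choosing P1, P4 covers {Z12, Z1, Z5, Z2, Z11, Z7} — 6 zones.
No choice of 2 sensor positions does better; here Z9, Z4 are left uncovered.

6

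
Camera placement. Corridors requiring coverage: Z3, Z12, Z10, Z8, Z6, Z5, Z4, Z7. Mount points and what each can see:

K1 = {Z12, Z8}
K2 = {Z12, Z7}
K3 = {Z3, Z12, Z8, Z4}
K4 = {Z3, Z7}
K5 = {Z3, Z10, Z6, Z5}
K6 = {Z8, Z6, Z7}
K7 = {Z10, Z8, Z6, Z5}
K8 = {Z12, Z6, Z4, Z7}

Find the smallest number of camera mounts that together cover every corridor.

3

K1, K5, K8 together cover {Z3, Z12, Z10, Z8, Z6, Z5, Z4, Z7} — every corridor.
No 2 of the 8 camera mounts cover everything (all 28 pairs fall short), so 3 is minimum.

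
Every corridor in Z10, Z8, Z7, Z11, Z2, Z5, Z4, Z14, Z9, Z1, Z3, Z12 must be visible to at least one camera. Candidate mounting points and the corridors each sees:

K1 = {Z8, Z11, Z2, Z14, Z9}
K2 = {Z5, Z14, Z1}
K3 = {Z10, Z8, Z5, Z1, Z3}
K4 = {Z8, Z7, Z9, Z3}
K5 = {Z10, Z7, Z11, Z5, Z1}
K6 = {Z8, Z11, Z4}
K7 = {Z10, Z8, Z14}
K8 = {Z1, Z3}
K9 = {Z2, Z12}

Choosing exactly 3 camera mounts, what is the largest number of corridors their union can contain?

Choosing K1, K3, K4 covers {Z10, Z8, Z7, Z11, Z2, Z5, Z14, Z9, Z1, Z3} — 10 corridors.
No choice of 3 camera mounts does better; here Z4, Z12 are left uncovered.

10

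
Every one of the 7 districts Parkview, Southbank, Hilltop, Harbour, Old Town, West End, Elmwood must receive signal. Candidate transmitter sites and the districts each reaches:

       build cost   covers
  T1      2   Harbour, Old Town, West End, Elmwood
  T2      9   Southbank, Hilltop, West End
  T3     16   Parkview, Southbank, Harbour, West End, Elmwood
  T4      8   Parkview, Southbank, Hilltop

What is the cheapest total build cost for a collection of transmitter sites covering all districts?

10

T1, T4 cover every district at build cost 2 + 8 = 10.
Any cover uses at least 2 transmitter sites; among all covering selections none totals below 10.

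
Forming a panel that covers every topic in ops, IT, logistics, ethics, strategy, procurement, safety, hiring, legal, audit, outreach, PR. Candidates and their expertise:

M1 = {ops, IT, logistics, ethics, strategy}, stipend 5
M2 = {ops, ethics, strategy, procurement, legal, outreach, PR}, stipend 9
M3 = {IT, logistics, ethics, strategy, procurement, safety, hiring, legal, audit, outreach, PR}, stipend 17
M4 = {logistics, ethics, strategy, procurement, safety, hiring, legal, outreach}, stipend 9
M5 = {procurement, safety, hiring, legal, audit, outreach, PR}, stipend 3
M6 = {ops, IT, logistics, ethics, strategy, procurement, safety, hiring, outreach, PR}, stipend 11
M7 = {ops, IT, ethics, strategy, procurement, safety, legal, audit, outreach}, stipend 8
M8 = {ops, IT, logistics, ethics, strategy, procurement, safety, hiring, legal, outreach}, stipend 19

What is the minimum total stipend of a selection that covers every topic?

8

M1, M5 cover every topic at stipend 5 + 3 = 8.
Any cover uses at least 2 members; among all covering selections none totals below 8.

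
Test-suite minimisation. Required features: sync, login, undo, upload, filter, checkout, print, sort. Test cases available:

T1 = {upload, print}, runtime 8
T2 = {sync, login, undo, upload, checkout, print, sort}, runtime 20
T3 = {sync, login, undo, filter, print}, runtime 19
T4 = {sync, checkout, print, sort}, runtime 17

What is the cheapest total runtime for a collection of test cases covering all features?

T2, T3 cover every feature at runtime 20 + 19 = 39.
Any cover uses at least 2 test cases; among all covering selections none totals below 39.

39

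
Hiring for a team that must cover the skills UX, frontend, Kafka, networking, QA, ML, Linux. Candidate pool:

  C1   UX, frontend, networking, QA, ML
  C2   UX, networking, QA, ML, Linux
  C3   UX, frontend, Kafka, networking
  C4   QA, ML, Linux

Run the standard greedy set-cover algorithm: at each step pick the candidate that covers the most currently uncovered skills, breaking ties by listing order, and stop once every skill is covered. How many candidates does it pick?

Pick 1: C1 covers 5 new skills (UX, frontend, networking, QA, ML).
Pick 2: C2 covers 1 new skills (Linux).
Pick 3: C3 covers 1 new skills (Kafka).
Greedy uses 3 candidates. (The true minimum is 2.)

3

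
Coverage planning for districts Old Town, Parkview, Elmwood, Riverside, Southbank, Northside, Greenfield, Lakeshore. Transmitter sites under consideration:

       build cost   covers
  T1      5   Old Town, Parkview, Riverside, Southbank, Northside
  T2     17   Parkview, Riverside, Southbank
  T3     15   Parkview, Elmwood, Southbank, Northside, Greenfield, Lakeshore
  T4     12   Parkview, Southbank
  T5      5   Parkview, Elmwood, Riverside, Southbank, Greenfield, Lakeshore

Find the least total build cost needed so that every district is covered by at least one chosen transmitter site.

10

T1, T5 cover every district at build cost 5 + 5 = 10.
Any cover uses at least 2 transmitter sites; among all covering selections none totals below 10.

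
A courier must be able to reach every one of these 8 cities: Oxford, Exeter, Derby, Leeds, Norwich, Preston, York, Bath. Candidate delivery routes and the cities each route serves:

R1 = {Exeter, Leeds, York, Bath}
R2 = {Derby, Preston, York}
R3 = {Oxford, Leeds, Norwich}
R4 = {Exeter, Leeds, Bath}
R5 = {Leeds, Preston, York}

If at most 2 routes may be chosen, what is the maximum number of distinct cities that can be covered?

6

Choosing R1, R2 covers {Exeter, Derby, Leeds, Preston, York, Bath} — 6 cities.
No choice of 2 routes does better; here Oxford, Norwich are left uncovered.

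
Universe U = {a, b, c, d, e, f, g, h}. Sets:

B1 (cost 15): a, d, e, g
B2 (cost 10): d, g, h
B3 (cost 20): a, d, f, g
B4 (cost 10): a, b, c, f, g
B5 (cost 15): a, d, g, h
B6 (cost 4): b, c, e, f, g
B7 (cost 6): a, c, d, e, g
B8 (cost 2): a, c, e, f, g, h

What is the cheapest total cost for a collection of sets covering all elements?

12

B6, B7, B8 cover every element at cost 4 + 6 + 2 = 12.
Any cover uses at least 2 sets; among all covering selections none totals below 12.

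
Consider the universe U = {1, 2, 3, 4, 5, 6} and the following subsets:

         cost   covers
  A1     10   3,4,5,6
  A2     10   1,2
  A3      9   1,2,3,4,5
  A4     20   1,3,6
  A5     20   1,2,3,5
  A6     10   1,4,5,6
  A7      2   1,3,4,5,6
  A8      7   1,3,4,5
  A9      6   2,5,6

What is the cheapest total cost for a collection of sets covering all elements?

A7, A9 cover every element at cost 2 + 6 = 8.
Any cover uses at least 2 sets; among all covering selections none totals below 8.

8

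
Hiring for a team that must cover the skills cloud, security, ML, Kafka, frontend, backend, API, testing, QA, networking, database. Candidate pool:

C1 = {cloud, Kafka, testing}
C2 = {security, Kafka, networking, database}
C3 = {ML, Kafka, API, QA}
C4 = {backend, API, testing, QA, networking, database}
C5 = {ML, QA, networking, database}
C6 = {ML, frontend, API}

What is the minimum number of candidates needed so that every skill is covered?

4

C1, C2, C4, C6 together cover {cloud, security, ML, Kafka, frontend, backend, API, testing, QA, networking, database} — every skill.
No 3 of the 6 candidates cover everything (all 20 triples fall short), so 4 is minimum.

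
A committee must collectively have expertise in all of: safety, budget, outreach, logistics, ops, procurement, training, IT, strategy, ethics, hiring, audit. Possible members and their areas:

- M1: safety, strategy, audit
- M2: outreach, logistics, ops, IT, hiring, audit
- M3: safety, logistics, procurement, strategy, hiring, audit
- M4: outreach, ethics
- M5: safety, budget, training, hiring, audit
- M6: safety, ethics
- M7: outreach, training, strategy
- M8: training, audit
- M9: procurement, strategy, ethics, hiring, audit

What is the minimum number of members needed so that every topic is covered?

3

M2, M5, M9 together cover {safety, budget, outreach, logistics, ops, procurement, training, IT, strategy, ethics, hiring, audit} — every topic.
No 2 of the 9 members cover everything (all 36 pairs fall short), so 3 is minimum.
Greedy (largest uncovered first) would take M2, M3, M5, M4 — 4 members — but 3 suffice.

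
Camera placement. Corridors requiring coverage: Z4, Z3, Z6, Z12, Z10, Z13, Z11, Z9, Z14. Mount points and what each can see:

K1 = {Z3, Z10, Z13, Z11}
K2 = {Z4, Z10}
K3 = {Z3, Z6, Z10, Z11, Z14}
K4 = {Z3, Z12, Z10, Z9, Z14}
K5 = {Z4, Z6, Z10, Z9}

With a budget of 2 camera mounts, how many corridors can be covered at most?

7

Choosing K1, K4 covers {Z3, Z12, Z10, Z13, Z11, Z9, Z14} — 7 corridors.
No choice of 2 camera mounts does better; here Z4, Z6 are left uncovered.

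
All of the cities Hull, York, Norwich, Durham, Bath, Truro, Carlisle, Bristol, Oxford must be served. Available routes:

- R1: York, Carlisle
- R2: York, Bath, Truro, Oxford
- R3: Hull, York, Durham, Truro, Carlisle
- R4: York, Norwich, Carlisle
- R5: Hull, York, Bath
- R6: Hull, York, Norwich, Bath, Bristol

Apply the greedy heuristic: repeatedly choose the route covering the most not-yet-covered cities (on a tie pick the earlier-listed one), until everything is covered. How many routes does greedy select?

3

Pick 1: R3 covers 5 new cities (Hull, York, Durham, Truro, Carlisle).
Pick 2: R6 covers 3 new cities (Norwich, Bath, Bristol).
Pick 3: R2 covers 1 new cities (Oxford).
Greedy uses 3 routes.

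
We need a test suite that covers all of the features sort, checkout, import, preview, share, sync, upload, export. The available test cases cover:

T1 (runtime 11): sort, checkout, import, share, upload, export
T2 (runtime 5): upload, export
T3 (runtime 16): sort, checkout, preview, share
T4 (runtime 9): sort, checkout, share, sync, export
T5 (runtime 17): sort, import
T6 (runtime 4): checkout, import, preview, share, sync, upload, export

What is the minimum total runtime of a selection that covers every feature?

13

T4, T6 cover every feature at runtime 9 + 4 = 13.
Any cover uses at least 2 test cases; among all covering selections none totals below 13.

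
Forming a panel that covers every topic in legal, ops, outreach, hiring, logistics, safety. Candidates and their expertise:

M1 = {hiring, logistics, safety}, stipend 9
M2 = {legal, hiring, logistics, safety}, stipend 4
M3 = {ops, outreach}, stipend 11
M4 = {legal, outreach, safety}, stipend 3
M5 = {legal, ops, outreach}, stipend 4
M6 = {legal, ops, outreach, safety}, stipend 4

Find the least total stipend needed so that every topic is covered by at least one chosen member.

M2, M5 cover every topic at stipend 4 + 4 = 8.
Any cover uses at least 2 members; among all covering selections none totals below 8.

8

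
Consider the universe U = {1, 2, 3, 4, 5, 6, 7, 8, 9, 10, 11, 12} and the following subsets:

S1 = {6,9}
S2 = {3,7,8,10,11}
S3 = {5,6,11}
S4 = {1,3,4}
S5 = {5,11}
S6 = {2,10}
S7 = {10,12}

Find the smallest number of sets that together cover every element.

S1, S2, S3, S4, S6, S7 together cover {1, 2, 3, 4, 5, 6, 7, 8, 9, 10, 11, 12} — every element.
No 5 of the 7 sets cover everything (all 21 size-5 selections fall short), so 6 is minimum.

6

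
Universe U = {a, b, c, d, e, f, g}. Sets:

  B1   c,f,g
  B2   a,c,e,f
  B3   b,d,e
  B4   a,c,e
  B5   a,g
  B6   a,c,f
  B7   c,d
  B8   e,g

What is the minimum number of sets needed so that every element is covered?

B1, B2, B3 together cover {a, b, c, d, e, f, g} — every element.
No 2 of the 8 sets cover everything (all 28 pairs fall short), so 3 is minimum.

3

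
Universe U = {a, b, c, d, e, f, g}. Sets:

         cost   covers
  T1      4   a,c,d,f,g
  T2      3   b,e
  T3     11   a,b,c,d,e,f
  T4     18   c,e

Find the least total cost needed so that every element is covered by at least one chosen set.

T1, T2 cover every element at cost 4 + 3 = 7.
Any cover uses at least 2 sets; among all covering selections none totals below 7.

7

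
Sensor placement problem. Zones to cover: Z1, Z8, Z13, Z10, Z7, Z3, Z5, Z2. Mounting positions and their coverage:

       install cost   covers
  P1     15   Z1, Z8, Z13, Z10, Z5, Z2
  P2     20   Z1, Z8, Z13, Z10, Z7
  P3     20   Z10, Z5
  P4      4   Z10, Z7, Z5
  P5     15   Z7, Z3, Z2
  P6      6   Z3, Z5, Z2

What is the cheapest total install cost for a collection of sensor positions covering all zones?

25

P1, P4, P6 cover every zone at install cost 15 + 4 + 6 = 25.
Any cover uses at least 2 sensor positions; among all covering selections none totals below 25.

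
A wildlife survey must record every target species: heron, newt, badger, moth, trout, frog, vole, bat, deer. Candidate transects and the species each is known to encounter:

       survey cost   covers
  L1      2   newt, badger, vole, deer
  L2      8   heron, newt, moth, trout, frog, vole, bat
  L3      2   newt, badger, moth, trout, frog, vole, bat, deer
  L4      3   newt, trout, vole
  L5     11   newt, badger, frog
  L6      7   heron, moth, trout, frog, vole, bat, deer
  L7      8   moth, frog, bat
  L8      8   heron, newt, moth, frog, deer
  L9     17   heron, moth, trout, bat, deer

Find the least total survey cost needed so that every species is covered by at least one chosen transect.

L1, L6 cover every species at survey cost 2 + 7 = 9.
Any cover uses at least 2 transects; among all covering selections none totals below 9.

9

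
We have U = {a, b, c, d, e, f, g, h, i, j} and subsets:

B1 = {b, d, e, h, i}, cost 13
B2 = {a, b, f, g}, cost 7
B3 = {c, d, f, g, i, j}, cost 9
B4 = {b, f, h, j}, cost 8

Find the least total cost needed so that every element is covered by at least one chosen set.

29

B1, B2, B3 cover every element at cost 13 + 7 + 9 = 29.
Any cover uses at least 3 sets; among all covering selections none totals below 29.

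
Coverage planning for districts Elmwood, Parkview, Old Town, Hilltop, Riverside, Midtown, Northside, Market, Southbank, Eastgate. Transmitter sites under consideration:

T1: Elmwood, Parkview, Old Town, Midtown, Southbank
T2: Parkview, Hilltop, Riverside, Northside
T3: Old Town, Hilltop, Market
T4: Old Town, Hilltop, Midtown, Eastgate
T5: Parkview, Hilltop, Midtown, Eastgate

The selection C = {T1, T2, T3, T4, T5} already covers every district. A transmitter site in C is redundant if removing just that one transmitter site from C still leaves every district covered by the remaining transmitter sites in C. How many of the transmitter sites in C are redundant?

Drop T1: Elmwood, Southbank uncovered — not redundant.
Drop T2: Riverside, Northside uncovered — not redundant.
Drop T3: Market uncovered — not redundant.
Drop T4: the rest still cover every district — redundant.
Drop T5: the rest still cover every district — redundant.
2 redundant: T4, T5.

2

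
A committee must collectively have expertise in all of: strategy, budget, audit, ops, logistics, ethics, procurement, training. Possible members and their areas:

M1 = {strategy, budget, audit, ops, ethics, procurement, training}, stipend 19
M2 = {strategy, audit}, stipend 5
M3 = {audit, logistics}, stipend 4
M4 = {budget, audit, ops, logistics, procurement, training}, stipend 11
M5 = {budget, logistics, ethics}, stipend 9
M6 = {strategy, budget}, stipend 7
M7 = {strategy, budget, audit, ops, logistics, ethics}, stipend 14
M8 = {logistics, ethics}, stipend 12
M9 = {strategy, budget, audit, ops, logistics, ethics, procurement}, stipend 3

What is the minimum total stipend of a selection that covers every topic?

14

M4, M9 cover every topic at stipend 11 + 3 = 14.
Any cover uses at least 2 members; among all covering selections none totals below 14.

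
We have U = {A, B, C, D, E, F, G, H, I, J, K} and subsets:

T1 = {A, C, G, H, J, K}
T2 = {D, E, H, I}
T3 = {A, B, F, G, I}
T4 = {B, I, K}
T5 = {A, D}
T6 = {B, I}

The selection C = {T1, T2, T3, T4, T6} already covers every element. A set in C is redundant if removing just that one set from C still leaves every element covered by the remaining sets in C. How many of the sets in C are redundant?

Drop T1: C, J uncovered — not redundant.
Drop T2: D, E uncovered — not redundant.
Drop T3: F uncovered — not redundant.
Drop T4: the rest still cover every element — redundant.
Drop T6: the rest still cover every element — redundant.
2 redundant: T4, T6.

2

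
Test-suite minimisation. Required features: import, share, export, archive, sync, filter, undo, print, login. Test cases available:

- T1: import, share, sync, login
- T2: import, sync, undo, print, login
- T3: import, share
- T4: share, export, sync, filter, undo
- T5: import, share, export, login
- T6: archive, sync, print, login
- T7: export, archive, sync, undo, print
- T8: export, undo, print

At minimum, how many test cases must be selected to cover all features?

T1, T4, T6 together cover {import, share, export, archive, sync, filter, undo, print, login} — every feature.
No 2 of the 8 test cases cover everything (all 28 pairs fall short), so 3 is minimum.

3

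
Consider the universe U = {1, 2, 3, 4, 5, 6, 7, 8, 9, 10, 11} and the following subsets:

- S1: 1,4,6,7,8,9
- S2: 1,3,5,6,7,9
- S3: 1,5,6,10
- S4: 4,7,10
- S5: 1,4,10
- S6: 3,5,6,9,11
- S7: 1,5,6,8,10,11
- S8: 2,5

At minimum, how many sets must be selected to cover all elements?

4

S1, S2, S7, S8 together cover {1, 2, 3, 4, 5, 6, 7, 8, 9, 10, 11} — every element.
No 3 of the 8 sets cover everything (all 56 triples fall short), so 4 is minimum.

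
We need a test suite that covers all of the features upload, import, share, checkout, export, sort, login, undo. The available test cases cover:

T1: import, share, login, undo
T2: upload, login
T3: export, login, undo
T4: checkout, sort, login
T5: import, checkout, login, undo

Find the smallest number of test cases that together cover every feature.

4

T1, T2, T3, T4 together cover {upload, import, share, checkout, export, sort, login, undo} — every feature.
No 3 of the 5 test cases cover everything (all 10 triples fall short), so 4 is minimum.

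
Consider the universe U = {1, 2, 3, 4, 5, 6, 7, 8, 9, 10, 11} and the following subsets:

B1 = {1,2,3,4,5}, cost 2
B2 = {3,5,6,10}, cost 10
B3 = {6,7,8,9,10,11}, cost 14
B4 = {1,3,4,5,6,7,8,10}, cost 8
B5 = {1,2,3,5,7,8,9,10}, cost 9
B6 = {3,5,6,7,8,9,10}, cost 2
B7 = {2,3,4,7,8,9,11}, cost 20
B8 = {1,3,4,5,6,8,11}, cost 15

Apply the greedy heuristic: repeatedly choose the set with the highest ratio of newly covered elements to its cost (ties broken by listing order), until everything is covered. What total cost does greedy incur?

Pick 1: B6 adds 7 new (3, 5, 6, 7, 8, 9, 10) at cost 2 (ratio 7/2).
Pick 2: B1 adds 3 new (1, 2, 4) at cost 2 (ratio 3/2).
Pick 3: B3 adds 1 new (11) at cost 14 (ratio 1/14).
Greedy total cost: 2 + 2 + 14 = 18. (The true optimum is 16, so greedy overshoots here.)

18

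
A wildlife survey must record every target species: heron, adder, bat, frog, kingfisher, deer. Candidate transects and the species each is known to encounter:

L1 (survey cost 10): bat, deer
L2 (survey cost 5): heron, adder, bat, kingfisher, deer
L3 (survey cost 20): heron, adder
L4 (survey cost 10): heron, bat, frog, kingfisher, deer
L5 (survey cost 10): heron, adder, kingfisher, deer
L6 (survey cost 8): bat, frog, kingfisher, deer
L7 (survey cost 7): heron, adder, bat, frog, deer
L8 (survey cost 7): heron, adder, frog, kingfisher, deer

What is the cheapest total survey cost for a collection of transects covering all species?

12

L2, L7 cover every species at survey cost 5 + 7 = 12.
Any cover uses at least 2 transects; among all covering selections none totals below 12.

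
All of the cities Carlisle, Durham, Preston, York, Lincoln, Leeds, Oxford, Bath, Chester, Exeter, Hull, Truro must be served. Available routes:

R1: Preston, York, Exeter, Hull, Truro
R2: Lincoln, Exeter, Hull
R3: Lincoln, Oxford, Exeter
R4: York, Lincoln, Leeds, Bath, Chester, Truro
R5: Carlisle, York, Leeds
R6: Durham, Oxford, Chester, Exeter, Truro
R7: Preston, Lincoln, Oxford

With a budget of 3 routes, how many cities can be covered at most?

11

Choosing R1, R4, R6 covers {Durham, Preston, York, Lincoln, Leeds, Oxford, Bath, Chester, Exeter, Hull, Truro} — 11 cities.
No choice of 3 routes does better; here Carlisle is left uncovered.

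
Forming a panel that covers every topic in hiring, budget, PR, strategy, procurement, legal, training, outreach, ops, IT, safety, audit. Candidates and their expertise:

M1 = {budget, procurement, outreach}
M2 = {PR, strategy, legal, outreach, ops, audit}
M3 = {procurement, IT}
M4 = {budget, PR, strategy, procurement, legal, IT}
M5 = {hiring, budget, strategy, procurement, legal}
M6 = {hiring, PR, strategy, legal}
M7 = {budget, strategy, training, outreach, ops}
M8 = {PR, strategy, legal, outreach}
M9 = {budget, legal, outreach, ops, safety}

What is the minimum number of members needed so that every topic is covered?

M2, M3, M5, M7, M9 together cover {hiring, budget, PR, strategy, procurement, legal, training, outreach, ops, IT, safety, audit} — every topic.
No 4 of the 9 members cover everything (all 126 size-4 selections fall short), so 5 is minimum.

5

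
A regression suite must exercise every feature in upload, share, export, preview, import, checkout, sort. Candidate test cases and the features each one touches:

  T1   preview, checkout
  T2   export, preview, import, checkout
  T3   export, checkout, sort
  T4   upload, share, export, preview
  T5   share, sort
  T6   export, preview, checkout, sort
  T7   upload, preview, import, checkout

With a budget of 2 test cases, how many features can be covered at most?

6

Choosing T2, T4 covers {upload, share, export, preview, import, checkout} — 6 features.
No choice of 2 test cases does better; here sort is left uncovered.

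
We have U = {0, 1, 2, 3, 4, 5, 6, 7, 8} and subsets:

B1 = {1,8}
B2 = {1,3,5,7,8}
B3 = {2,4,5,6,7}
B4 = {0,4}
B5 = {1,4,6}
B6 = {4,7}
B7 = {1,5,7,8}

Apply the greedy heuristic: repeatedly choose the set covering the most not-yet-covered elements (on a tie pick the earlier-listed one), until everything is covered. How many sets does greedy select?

Pick 1: B2 covers 5 new elements (1, 3, 5, 7, 8).
Pick 2: B3 covers 3 new elements (2, 4, 6).
Pick 3: B4 covers 1 new elements (0).
Greedy uses 3 sets.

3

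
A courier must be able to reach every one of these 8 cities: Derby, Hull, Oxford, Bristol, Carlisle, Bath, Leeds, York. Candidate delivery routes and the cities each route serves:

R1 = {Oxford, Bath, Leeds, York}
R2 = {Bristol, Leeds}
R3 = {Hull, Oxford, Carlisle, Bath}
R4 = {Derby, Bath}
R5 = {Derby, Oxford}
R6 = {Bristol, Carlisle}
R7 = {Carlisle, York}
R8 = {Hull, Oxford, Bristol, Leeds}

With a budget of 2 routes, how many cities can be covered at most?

Choosing R1, R3 covers {Hull, Oxford, Carlisle, Bath, Leeds, York} — 6 cities.
No choice of 2 routes does better; here Derby, Bristol are left uncovered.

6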